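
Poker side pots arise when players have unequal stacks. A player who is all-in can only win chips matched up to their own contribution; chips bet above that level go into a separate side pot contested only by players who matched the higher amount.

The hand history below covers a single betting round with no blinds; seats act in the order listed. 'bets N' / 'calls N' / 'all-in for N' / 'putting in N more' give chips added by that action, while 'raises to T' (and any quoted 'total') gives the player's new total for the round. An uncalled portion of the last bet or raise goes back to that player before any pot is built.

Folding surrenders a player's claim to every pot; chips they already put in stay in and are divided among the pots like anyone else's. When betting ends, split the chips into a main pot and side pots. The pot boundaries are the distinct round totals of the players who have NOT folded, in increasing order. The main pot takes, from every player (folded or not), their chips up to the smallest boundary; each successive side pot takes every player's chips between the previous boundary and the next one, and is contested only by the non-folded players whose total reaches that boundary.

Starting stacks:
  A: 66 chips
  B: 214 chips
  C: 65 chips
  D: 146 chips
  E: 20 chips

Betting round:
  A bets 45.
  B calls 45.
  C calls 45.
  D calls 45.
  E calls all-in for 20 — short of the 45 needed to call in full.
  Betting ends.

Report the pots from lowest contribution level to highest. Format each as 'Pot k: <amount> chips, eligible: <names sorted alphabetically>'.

Pot 1: 100 chips, eligible: A, B, C, D, E
Pot 2: 100 chips, eligible: A, B, C, D

Derivation:
Contributions: A=45, B=45, C=45, D=45, E=20
Pot levels (distinct totals of non-folded players): 20, 45
Layer 1-20: 20 each from A, B, C, D, E = 20*5 = 100 chips; eligible A, B, C, D, E
Layer 21-45: 25 each from A, B, C, D = 25*4 = 100 chips; eligible A, B, C, D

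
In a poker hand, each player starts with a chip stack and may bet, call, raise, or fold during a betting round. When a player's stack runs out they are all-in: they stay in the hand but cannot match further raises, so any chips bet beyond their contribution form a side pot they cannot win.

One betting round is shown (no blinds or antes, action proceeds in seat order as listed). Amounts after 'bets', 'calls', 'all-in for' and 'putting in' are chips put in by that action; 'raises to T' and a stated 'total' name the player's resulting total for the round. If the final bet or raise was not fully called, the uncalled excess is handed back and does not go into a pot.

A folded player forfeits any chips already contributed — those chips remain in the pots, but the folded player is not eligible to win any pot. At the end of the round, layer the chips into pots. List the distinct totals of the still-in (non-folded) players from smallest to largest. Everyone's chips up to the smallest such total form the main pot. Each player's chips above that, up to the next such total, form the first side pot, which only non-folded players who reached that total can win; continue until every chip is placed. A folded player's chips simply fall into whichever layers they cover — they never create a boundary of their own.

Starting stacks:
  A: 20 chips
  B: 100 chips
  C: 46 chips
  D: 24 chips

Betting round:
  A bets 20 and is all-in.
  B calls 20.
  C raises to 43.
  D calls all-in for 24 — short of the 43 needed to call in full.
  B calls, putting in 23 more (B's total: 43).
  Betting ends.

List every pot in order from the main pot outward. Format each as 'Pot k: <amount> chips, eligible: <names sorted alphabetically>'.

Contributions: A=20, B=43, C=43, D=24
Pot levels (distinct totals of non-folded players): 20, 24, 43
Layer 1-20: 20 each from A, B, C, D = 20*4 = 80 chips; eligible A, B, C, D
Layer 21-24: 4 each from B, C, D = 4*3 = 12 chips; eligible B, C, D
Layer 25-43: 19 each from B, C = 19*2 = 38 chips; eligible B, C

Pot 1: 80 chips, eligible: A, B, C, D
Pot 2: 12 chips, eligible: B, C, D
Pot 3: 38 chips, eligible: B, C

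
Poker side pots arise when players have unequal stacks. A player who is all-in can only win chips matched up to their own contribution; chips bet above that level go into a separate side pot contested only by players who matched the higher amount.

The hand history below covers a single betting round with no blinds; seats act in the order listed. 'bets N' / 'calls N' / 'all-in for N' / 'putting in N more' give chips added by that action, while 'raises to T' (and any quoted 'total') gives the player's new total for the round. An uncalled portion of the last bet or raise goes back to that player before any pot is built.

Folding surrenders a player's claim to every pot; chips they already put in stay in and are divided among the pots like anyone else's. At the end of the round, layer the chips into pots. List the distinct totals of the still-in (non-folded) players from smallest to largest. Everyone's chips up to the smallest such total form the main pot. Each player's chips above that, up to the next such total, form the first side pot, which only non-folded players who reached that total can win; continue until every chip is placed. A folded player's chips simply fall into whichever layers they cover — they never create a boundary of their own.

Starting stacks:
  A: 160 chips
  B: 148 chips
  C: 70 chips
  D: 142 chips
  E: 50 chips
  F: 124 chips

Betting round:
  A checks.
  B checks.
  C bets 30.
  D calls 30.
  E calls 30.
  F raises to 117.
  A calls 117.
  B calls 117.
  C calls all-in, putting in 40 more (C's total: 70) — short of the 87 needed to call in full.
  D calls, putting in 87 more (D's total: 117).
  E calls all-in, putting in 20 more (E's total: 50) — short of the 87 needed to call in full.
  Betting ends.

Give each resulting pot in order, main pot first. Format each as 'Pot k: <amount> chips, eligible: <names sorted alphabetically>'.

Pot 1: 300 chips, eligible: A, B, C, D, E, F
Pot 2: 100 chips, eligible: A, B, C, D, F
Pot 3: 188 chips, eligible: A, B, D, F

Derivation:
Contributions: A=117, B=117, C=70, D=117, E=50, F=117
Pot levels (distinct totals of non-folded players): 50, 70, 117
Layer 1-50: 50 each from A, B, C, D, E, F = 50*6 = 300 chips; eligible A, B, C, D, E, F
Layer 51-70: 20 each from A, B, C, D, F = 20*5 = 100 chips; eligible A, B, C, D, F
Layer 71-117: 47 each from A, B, D, F = 47*4 = 188 chips; eligible A, B, D, F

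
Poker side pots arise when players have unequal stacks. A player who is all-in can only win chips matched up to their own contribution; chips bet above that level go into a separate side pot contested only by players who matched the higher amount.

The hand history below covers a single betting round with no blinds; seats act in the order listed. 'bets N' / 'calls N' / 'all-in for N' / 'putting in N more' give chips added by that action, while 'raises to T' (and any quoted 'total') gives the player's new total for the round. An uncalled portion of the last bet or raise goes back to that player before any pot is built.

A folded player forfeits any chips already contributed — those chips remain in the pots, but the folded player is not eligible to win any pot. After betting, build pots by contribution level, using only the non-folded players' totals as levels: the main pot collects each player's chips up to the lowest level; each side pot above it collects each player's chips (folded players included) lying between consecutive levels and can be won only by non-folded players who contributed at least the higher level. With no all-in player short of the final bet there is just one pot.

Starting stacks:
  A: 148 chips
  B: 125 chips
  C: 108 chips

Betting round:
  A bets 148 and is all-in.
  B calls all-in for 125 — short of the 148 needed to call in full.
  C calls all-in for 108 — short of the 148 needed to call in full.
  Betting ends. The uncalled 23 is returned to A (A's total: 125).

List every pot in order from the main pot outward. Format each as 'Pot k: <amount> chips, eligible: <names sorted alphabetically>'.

Pot 1: 324 chips, eligible: A, B, C
Pot 2: 34 chips, eligible: A, B

Derivation:
Contributions (after 23 returned to A): A=125, B=125, C=108
Pot levels (distinct totals of non-folded players): 108, 125
Layer 1-108: 108 each from A, B, C = 108*3 = 324 chips; eligible A, B, C
Layer 109-125: 17 each from A, B = 17*2 = 34 chips; eligible A, B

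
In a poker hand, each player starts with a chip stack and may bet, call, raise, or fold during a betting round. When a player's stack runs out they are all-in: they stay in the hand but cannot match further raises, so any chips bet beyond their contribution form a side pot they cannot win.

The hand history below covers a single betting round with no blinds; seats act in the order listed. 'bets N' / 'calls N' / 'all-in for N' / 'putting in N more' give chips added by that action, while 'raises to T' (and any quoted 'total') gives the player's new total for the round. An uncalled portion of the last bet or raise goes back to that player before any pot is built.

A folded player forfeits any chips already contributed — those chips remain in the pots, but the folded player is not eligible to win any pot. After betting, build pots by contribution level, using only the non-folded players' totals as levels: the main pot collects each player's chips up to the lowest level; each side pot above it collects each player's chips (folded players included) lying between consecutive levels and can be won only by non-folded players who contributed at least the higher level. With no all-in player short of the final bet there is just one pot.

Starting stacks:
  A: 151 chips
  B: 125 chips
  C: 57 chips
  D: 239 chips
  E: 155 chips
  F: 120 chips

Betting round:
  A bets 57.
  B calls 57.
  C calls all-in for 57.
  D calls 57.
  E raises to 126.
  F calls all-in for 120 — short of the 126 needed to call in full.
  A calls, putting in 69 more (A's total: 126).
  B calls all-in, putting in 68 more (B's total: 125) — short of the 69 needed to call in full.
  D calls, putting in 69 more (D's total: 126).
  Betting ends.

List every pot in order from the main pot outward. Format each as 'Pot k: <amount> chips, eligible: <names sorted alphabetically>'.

Contributions: A=126, B=125, C=57, D=126, E=126, F=120
Pot levels (distinct totals of non-folded players): 57, 120, 125, 126
Layer 1-57: 57 each from A, B, C, D, E, F = 57*6 = 342 chips; eligible A, B, C, D, E, F
Layer 58-120: 63 each from A, B, D, E, F = 63*5 = 315 chips; eligible A, B, D, E, F
Layer 121-125: 5 each from A, B, D, E = 5*4 = 20 chips; eligible A, B, D, E
Layer 126-126: 1 each from A, D, E = 1*3 = 3 chips; eligible A, D, E

Pot 1: 342 chips, eligible: A, B, C, D, E, F
Pot 2: 315 chips, eligible: A, B, D, E, F
Pot 3: 20 chips, eligible: A, B, D, E
Pot 4: 3 chips, eligible: A, D, E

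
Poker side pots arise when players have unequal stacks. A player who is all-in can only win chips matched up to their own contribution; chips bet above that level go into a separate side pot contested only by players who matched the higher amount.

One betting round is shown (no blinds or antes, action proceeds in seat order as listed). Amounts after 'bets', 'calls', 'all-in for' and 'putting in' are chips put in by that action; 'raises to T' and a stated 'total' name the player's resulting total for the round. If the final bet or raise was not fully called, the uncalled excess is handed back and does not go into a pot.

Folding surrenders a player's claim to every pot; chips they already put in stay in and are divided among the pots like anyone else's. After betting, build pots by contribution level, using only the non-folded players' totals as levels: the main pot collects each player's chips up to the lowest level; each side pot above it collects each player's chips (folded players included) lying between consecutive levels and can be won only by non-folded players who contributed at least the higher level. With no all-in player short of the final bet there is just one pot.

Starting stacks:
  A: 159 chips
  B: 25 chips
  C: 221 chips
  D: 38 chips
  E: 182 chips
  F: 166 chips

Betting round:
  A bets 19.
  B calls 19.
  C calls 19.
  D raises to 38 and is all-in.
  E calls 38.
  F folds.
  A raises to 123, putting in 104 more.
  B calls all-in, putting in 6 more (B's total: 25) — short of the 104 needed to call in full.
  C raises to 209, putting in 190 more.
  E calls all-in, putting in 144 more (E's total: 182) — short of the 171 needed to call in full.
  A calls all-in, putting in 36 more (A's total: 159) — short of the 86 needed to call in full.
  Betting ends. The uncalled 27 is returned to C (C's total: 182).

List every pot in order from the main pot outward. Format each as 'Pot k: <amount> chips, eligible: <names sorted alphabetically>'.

Pot 1: 125 chips, eligible: A, B, C, D, E
Pot 2: 52 chips, eligible: A, C, D, E
Pot 3: 363 chips, eligible: A, C, E
Pot 4: 46 chips, eligible: C, E

Derivation:
Contributions (after 27 returned to C): A=159, B=25, C=182, D=38, E=182
Folded: F
Pot levels (distinct totals of non-folded players): 25, 38, 159, 182
Layer 1-25: 25 each from A, B, C, D, E = 25*5 = 125 chips; eligible A, B, C, D, E
Layer 26-38: 13 each from A, C, D, E = 13*4 = 52 chips; eligible A, C, D, E
Layer 39-159: 121 each from A, C, E = 121*3 = 363 chips; eligible A, C, E
Layer 160-182: 23 each from C, E = 23*2 = 46 chips; eligible C, E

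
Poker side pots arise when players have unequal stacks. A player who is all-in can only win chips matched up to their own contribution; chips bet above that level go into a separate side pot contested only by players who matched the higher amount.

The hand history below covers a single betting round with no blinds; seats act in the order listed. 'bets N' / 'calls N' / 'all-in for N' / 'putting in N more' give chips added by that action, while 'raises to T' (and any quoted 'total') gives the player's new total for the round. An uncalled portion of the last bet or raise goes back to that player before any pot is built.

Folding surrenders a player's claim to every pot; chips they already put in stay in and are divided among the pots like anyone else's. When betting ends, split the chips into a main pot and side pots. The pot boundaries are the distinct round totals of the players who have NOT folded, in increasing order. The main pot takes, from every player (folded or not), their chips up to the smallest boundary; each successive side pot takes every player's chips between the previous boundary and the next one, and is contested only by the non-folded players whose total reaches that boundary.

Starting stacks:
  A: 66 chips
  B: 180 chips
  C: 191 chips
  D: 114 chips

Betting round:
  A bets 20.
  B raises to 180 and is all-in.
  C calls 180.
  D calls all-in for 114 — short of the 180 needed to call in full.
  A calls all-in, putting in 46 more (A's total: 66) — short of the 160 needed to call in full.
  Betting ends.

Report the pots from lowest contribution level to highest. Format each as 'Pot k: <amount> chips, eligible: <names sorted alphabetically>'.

Pot 1: 264 chips, eligible: A, B, C, D
Pot 2: 144 chips, eligible: B, C, D
Pot 3: 132 chips, eligible: B, C

Derivation:
Contributions: A=66, B=180, C=180, D=114
Pot levels (distinct totals of non-folded players): 66, 114, 180
Layer 1-66: 66 each from A, B, C, D = 66*4 = 264 chips; eligible A, B, C, D
Layer 67-114: 48 each from B, C, D = 48*3 = 144 chips; eligible B, C, D
Layer 115-180: 66 each from B, C = 66*2 = 132 chips; eligible B, C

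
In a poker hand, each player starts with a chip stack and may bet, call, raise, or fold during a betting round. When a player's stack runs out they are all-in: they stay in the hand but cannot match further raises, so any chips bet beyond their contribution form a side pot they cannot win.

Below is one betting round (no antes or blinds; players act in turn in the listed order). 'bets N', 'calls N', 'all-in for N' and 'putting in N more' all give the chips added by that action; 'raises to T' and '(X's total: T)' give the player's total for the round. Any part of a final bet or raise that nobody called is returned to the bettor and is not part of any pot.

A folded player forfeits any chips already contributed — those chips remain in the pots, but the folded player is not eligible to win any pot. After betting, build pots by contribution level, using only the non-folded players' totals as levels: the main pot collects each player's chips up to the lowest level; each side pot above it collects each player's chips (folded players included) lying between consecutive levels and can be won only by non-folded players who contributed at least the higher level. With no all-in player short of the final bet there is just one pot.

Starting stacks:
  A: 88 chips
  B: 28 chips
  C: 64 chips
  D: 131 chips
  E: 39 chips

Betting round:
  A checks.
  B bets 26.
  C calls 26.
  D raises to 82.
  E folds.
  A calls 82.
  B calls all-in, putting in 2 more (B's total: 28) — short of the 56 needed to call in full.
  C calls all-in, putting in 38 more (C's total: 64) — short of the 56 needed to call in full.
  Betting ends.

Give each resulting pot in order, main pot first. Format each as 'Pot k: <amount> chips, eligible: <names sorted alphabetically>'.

Pot 1: 112 chips, eligible: A, B, C, D
Pot 2: 108 chips, eligible: A, C, D
Pot 3: 36 chips, eligible: A, D

Derivation:
Contributions: A=82, B=28, C=64, D=82
Folded: E
Pot levels (distinct totals of non-folded players): 28, 64, 82
Layer 1-28: 28 each from A, B, C, D = 28*4 = 112 chips; eligible A, B, C, D
Layer 29-64: 36 each from A, C, D = 36*3 = 108 chips; eligible A, C, D
Layer 65-82: 18 each from A, D = 18*2 = 36 chips; eligible A, D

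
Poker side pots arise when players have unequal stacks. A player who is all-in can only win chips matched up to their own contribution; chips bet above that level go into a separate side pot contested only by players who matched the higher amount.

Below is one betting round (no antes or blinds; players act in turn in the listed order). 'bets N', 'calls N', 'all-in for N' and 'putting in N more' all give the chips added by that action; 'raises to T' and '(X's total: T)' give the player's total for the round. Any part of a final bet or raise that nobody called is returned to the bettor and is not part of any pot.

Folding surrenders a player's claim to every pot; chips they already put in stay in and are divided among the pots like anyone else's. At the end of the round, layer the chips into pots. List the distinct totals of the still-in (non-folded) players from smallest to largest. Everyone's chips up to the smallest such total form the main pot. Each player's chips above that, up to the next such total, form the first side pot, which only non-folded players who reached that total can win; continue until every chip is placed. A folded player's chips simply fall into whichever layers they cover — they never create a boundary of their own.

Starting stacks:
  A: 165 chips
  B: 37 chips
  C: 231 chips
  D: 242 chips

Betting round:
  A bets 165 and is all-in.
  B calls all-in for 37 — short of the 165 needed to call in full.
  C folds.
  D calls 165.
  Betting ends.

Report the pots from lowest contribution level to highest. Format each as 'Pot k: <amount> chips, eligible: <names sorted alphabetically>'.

Pot 1: 111 chips, eligible: A, B, D
Pot 2: 256 chips, eligible: A, D

Derivation:
Contributions: A=165, B=37, D=165
Folded: C
Pot levels (distinct totals of non-folded players): 37, 165
Layer 1-37: 37 each from A, B, D = 37*3 = 111 chips; eligible A, B, D
Layer 38-165: 128 each from A, D = 128*2 = 256 chips; eligible A, D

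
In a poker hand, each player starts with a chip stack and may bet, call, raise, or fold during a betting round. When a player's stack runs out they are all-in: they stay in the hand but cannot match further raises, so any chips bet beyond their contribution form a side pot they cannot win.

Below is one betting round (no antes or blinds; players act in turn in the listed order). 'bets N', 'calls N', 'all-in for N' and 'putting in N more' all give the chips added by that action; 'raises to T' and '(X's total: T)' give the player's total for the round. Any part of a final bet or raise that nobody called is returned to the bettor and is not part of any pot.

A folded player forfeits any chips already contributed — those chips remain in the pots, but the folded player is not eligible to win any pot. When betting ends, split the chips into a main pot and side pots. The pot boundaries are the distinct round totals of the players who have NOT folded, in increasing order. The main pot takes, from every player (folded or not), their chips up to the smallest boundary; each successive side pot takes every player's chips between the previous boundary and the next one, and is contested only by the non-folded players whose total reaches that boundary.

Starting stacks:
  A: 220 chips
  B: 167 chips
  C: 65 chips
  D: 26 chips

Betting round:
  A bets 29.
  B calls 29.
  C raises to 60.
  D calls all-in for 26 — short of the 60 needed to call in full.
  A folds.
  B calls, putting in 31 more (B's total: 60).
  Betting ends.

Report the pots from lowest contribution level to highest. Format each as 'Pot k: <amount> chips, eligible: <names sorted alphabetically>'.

Pot 1: 104 chips, eligible: B, C, D
Pot 2: 71 chips, eligible: B, C

Derivation:
Contributions: A=29, B=60, C=60, D=26
Folded: A
Pot levels (distinct totals of non-folded players): 26, 60
Layer 1-26: 26 each from A, B, C, D = 26*4 = 104 chips; eligible B, C, D
Layer 27-60: A 3 + B 34 + C 34 = 71 chips; eligible B, C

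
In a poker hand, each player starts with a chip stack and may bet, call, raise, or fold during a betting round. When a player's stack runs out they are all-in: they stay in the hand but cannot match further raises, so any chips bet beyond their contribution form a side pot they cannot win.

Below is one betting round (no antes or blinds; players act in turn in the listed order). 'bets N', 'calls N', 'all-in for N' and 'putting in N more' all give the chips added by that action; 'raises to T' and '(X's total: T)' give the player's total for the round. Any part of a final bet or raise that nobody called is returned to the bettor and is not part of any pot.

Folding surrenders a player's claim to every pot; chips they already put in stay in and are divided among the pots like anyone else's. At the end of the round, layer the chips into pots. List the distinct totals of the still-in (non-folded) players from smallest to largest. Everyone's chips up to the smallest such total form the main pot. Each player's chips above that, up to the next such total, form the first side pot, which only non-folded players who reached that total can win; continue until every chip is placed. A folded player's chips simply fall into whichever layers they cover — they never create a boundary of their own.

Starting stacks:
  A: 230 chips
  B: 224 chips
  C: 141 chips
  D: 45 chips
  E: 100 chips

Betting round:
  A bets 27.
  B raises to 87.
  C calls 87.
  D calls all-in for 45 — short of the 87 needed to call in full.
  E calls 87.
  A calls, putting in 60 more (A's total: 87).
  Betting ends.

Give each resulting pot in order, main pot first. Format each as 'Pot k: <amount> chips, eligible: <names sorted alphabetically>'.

Contributions: A=87, B=87, C=87, D=45, E=87
Pot levels (distinct totals of non-folded players): 45, 87
Layer 1-45: 45 each from A, B, C, D, E = 45*5 = 225 chips; eligible A, B, C, D, E
Layer 46-87: 42 each from A, B, C, E = 42*4 = 168 chips; eligible A, B, C, E

Pot 1: 225 chips, eligible: A, B, C, D, E
Pot 2: 168 chips, eligible: A, B, C, E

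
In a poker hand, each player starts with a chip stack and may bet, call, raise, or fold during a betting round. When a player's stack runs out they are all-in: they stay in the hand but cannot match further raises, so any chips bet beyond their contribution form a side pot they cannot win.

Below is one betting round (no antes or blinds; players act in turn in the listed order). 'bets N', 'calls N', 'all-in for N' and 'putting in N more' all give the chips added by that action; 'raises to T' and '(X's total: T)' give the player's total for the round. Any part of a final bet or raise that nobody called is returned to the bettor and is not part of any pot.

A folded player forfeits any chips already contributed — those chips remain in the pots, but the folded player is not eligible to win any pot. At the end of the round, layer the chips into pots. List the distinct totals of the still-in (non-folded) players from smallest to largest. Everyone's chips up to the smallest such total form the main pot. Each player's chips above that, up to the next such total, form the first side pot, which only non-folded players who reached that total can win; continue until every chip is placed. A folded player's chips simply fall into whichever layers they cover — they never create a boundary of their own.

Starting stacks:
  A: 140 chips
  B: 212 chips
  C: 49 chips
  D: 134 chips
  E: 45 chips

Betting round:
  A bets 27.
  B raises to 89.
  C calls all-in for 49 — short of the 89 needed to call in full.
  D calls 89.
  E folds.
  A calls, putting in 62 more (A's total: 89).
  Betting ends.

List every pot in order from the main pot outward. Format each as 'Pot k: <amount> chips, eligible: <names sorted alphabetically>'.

Pot 1: 196 chips, eligible: A, B, C, D
Pot 2: 120 chips, eligible: A, B, D

Derivation:
Contributions: A=89, B=89, C=49, D=89
Folded: E
Pot levels (distinct totals of non-folded players): 49, 89
Layer 1-49: 49 each from A, B, C, D = 49*4 = 196 chips; eligible A, B, C, D
Layer 50-89: 40 each from A, B, D = 40*3 = 120 chips; eligible A, B, D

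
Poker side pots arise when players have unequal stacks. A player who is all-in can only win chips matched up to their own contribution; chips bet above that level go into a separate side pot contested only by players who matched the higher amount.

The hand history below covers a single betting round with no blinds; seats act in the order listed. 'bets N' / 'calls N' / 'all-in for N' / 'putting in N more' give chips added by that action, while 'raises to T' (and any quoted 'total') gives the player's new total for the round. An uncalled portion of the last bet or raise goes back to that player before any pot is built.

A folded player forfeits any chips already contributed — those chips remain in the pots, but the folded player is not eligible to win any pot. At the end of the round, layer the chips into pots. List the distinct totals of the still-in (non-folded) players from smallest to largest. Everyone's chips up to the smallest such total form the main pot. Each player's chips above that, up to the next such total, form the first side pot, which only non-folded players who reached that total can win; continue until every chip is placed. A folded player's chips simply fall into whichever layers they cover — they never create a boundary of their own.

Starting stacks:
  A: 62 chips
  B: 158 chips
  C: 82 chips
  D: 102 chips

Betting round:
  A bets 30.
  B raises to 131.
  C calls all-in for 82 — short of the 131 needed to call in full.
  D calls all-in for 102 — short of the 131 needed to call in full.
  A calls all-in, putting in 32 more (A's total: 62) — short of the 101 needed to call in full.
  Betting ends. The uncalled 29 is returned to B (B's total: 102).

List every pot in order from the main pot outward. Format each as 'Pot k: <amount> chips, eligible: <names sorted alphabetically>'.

Pot 1: 248 chips, eligible: A, B, C, D
Pot 2: 60 chips, eligible: B, C, D
Pot 3: 40 chips, eligible: B, D

Derivation:
Contributions (after 29 returned to B): A=62, B=102, C=82, D=102
Pot levels (distinct totals of non-folded players): 62, 82, 102
Layer 1-62: 62 each from A, B, C, D = 62*4 = 248 chips; eligible A, B, C, D
Layer 63-82: 20 each from B, C, D = 20*3 = 60 chips; eligible B, C, D
Layer 83-102: 20 each from B, D = 20*2 = 40 chips; eligible B, D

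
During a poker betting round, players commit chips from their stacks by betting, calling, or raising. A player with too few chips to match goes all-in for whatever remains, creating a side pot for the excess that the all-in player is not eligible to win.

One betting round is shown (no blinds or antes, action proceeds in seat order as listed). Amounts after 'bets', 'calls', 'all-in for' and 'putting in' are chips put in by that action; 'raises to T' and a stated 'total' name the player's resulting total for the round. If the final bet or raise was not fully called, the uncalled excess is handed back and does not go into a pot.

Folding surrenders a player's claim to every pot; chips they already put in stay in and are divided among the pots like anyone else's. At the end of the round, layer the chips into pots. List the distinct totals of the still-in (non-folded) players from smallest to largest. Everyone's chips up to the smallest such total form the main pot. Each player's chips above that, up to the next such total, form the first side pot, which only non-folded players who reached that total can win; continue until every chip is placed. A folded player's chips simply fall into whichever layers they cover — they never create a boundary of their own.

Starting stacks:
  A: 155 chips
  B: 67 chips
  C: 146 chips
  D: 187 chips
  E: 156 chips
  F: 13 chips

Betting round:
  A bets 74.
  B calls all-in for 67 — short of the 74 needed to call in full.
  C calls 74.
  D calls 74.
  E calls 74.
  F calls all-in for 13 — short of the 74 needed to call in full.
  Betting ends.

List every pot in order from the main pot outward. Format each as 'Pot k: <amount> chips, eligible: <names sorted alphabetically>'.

Contributions: A=74, B=67, C=74, D=74, E=74, F=13
Pot levels (distinct totals of non-folded players): 13, 67, 74
Layer 1-13: 13 each from A, B, C, D, E, F = 13*6 = 78 chips; eligible A, B, C, D, E, F
Layer 14-67: 54 each from A, B, C, D, E = 54*5 = 270 chips; eligible A, B, C, D, E
Layer 68-74: 7 each from A, C, D, E = 7*4 = 28 chips; eligible A, C, D, E

Pot 1: 78 chips, eligible: A, B, C, D, E, F
Pot 2: 270 chips, eligible: A, B, C, D, E
Pot 3: 28 chips, eligible: A, C, D, E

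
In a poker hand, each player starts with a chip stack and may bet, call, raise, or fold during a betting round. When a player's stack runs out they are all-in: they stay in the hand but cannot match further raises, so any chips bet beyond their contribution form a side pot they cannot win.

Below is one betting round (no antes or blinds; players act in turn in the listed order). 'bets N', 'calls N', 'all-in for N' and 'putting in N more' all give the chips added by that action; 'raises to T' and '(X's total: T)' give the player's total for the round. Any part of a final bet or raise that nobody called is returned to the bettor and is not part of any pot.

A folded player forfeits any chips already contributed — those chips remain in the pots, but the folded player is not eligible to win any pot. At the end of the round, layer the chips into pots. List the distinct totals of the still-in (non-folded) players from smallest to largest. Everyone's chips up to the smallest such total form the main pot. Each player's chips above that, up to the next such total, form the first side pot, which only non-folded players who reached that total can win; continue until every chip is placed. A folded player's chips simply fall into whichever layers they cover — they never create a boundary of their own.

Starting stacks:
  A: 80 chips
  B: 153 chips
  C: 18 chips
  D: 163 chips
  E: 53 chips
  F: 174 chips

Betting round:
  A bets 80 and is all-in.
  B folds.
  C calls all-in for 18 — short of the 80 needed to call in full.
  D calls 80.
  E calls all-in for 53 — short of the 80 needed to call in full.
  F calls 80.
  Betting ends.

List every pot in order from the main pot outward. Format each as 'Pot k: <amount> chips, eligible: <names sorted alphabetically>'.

Contributions: A=80, C=18, D=80, E=53, F=80
Folded: B
Pot levels (distinct totals of non-folded players): 18, 53, 80
Layer 1-18: 18 each from A, C, D, E, F = 18*5 = 90 chips; eligible A, C, D, E, F
Layer 19-53: 35 each from A, D, E, F = 35*4 = 140 chips; eligible A, D, E, F
Layer 54-80: 27 each from A, D, F = 27*3 = 81 chips; eligible A, D, F

Pot 1: 90 chips, eligible: A, C, D, E, F
Pot 2: 140 chips, eligible: A, D, E, F
Pot 3: 81 chips, eligible: A, D, F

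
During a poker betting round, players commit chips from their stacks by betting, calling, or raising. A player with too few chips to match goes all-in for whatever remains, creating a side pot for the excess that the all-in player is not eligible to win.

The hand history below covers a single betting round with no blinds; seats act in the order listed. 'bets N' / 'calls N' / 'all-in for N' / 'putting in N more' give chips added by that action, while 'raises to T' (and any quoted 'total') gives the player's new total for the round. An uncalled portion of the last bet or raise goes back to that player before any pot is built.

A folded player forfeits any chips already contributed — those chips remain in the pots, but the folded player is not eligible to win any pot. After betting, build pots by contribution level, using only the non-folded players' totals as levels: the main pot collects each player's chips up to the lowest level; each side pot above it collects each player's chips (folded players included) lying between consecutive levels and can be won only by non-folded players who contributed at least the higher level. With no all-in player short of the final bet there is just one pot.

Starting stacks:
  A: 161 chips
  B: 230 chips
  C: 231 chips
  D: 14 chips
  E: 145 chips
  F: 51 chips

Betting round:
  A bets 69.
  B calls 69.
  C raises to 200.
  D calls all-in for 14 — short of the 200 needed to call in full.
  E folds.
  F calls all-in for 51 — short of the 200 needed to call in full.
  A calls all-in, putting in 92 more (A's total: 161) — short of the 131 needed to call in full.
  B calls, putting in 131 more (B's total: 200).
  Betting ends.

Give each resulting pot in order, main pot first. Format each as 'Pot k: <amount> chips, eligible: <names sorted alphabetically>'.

Pot 1: 70 chips, eligible: A, B, C, D, F
Pot 2: 148 chips, eligible: A, B, C, F
Pot 3: 330 chips, eligible: A, B, C
Pot 4: 78 chips, eligible: B, C

Derivation:
Contributions: A=161, B=200, C=200, D=14, F=51
Folded: E
Pot levels (distinct totals of non-folded players): 14, 51, 161, 200
Layer 1-14: 14 each from A, B, C, D, F = 14*5 = 70 chips; eligible A, B, C, D, F
Layer 15-51: 37 each from A, B, C, F = 37*4 = 148 chips; eligible A, B, C, F
Layer 52-161: 110 each from A, B, C = 110*3 = 330 chips; eligible A, B, C
Layer 162-200: 39 each from B, C = 39*2 = 78 chips; eligible B, C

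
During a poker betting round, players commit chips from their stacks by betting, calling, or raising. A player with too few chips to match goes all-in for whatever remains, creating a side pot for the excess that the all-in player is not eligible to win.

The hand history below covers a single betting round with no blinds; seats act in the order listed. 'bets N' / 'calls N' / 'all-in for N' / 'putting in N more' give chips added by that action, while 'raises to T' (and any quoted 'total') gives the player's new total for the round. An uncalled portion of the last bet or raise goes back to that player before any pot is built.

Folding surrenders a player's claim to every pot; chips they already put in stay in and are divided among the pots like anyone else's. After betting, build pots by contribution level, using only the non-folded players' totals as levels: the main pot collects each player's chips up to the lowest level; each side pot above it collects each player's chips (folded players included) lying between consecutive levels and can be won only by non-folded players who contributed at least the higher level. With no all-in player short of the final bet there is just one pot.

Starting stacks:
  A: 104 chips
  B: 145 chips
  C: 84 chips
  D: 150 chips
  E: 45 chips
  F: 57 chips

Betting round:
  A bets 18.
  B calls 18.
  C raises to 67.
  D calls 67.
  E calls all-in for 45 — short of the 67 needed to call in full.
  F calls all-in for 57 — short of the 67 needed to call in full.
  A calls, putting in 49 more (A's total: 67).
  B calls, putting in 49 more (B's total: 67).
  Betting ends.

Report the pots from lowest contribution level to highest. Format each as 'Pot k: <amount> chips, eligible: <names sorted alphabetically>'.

Pot 1: 270 chips, eligible: A, B, C, D, E, F
Pot 2: 60 chips, eligible: A, B, C, D, F
Pot 3: 40 chips, eligible: A, B, C, D

Derivation:
Contributions: A=67, B=67, C=67, D=67, E=45, F=57
Pot levels (distinct totals of non-folded players): 45, 57, 67
Layer 1-45: 45 each from A, B, C, D, E, F = 45*6 = 270 chips; eligible A, B, C, D, E, F
Layer 46-57: 12 each from A, B, C, D, F = 12*5 = 60 chips; eligible A, B, C, D, F
Layer 58-67: 10 each from A, B, C, D = 10*4 = 40 chips; eligible A, B, C, D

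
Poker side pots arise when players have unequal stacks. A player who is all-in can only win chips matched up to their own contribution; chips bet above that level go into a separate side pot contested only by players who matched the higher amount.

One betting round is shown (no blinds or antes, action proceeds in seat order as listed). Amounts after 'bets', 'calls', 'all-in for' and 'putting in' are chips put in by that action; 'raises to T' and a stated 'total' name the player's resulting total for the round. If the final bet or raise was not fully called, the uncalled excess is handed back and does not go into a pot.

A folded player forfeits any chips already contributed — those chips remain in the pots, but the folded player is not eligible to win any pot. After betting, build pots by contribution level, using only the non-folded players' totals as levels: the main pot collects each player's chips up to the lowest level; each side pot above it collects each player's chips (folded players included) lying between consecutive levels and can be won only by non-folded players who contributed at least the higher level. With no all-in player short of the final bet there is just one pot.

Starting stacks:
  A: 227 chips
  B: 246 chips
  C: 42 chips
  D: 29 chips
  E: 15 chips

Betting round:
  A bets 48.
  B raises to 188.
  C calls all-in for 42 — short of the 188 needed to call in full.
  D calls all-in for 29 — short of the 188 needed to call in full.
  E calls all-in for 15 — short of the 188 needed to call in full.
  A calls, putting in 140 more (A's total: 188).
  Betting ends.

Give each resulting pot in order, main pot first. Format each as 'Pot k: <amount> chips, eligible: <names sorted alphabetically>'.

Contributions: A=188, B=188, C=42, D=29, E=15
Pot levels (distinct totals of non-folded players): 15, 29, 42, 188
Layer 1-15: 15 each from A, B, C, D, E = 15*5 = 75 chips; eligible A, B, C, D, E
Layer 16-29: 14 each from A, B, C, D = 14*4 = 56 chips; eligible A, B, C, D
Layer 30-42: 13 each from A, B, C = 13*3 = 39 chips; eligible A, B, C
Layer 43-188: 146 each from A, B = 146*2 = 292 chips; eligible A, B

Pot 1: 75 chips, eligible: A, B, C, D, E
Pot 2: 56 chips, eligible: A, B, C, D
Pot 3: 39 chips, eligible: A, B, C
Pot 4: 292 chips, eligible: A, B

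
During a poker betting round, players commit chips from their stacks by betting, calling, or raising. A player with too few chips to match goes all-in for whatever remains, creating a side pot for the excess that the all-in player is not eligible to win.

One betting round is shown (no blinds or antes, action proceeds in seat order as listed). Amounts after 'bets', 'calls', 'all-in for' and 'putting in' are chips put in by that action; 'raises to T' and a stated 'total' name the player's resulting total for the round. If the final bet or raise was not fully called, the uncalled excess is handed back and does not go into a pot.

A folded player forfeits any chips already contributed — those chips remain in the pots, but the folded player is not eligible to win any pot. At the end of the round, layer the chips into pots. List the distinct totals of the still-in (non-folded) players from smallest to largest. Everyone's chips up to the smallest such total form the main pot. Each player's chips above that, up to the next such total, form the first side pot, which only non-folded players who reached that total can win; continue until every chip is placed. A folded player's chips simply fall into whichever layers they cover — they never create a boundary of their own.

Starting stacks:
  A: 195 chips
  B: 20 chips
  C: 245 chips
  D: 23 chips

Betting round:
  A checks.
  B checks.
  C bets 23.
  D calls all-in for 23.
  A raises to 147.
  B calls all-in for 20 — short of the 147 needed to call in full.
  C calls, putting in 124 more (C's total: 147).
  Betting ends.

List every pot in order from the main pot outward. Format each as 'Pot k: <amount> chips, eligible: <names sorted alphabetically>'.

Contributions: A=147, B=20, C=147, D=23
Pot levels (distinct totals of non-folded players): 20, 23, 147
Layer 1-20: 20 each from A, B, C, D = 20*4 = 80 chips; eligible A, B, C, D
Layer 21-23: 3 each from A, C, D = 3*3 = 9 chips; eligible A, C, D
Layer 24-147: 124 each from A, C = 124*2 = 248 chips; eligible A, C

Pot 1: 80 chips, eligible: A, B, C, D
Pot 2: 9 chips, eligible: A, C, D
Pot 3: 248 chips, eligible: A, C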